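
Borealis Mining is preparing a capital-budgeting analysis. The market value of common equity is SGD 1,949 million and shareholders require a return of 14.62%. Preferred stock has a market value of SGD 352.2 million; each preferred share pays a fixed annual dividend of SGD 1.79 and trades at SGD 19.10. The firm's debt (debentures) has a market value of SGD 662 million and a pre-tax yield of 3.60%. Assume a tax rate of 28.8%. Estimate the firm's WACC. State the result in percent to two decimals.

11.30%

Cost of preferred: Rp = 1.79 / 19.1 = 9.3717%.
Total capital V = 1949 + 352.2 + 662 = 2963.2.
Equity: weight = 1949/2963.2 = 0.6577; cost = 14.62%.
Preferred: weight = 352.2/2963.2 = 0.1189; cost = 9.3717%.
Debentures: weight = 662/2963.2 = 0.2234; after-tax cost = 3.6% × (1 − 28.8%) = 2.5632%.
WACC = 0.6577 × 14.6200% + 0.1189 × 9.3717% + 0.2234 × 2.5632% = 11.3026%.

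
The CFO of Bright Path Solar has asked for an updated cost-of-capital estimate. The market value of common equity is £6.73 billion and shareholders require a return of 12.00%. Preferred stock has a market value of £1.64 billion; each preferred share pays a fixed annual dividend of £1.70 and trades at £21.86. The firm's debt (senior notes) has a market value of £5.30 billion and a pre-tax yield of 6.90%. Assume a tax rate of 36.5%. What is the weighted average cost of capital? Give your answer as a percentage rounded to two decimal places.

Cost of preferred: Rp = 1.7 / 21.86 = 7.7768%.
Total capital V = 6.73 + 1.64 + 5.3 = 13.67.
Equity: weight = 6.73/13.67 = 0.4923; cost = 12%.
Preferred: weight = 1.64/13.67 = 0.1200; cost = 7.7768%.
Senior notes: weight = 5.3/13.67 = 0.3877; after-tax cost = 6.9% × (1 − 36.5%) = 4.3815%.
WACC = 0.4923 × 12.0000% + 0.1200 × 7.7768% + 0.3877 × 4.3815% = 8.5396%.

8.54%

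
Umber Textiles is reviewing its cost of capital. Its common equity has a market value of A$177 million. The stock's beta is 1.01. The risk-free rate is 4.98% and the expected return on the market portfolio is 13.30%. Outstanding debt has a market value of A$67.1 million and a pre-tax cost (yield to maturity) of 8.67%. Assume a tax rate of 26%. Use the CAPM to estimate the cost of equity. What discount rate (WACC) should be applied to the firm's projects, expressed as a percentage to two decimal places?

11.47%

Market risk premium = 13.3% − 4.98% = 8.32%.
Cost of equity via CAPM: Re = 4.98% + 1.01 × 8.32% = 13.3832%.
Total capital V = 177 + 67.1 = 244.1.
Equity: weight = 177/244.1 = 0.7251; cost = 13.3832%.
Debt: weight = 67.1/244.1 = 0.2749; after-tax cost = 8.67% × (1 − 26%) = 6.4158%.
WACC = 0.7251 × 13.3832% + 0.2749 × 6.4158% = 11.4679%.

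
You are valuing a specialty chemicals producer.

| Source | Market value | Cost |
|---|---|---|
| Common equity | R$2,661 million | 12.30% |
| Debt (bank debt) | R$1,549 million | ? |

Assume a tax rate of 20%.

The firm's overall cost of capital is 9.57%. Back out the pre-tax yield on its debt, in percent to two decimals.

6.10%

Total capital V = 2661 + 1549 = 4210.
Equity weight = 2661/4210 = 0.6321.
Bank debt weight = 1549/4210 = 0.3679.
Equity contribution = 0.6321 × 12.3% = 7.7744%.
Remaining for debt = 9.57% − 7.7744% = 1.7956%.
Rd × (1 − 20%) × 0.3679 = 1.7956%  ⇒  Rd = 6.1002%.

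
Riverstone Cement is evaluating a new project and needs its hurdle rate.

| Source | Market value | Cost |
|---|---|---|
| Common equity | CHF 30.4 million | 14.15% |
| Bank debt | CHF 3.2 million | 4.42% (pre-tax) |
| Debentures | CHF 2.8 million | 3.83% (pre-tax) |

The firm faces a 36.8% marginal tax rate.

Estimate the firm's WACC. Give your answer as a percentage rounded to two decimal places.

12.25%

Total capital V = 30.4 + 3.2 + 2.8 = 36.4.
Equity: weight = 30.4/36.4 = 0.8352; cost = 14.15%.
Bank debt: weight = 3.2/36.4 = 0.0879; after-tax cost = 4.42% × (1 − 36.8%) = 2.7934%.
Debentures: weight = 2.8/36.4 = 0.0769; after-tax cost = 3.83% × (1 − 36.8%) = 2.4206%.
WACC = 0.8352 × 14.1500% + 0.0879 × 2.7934% + 0.0769 × 2.4206% = 12.2494%.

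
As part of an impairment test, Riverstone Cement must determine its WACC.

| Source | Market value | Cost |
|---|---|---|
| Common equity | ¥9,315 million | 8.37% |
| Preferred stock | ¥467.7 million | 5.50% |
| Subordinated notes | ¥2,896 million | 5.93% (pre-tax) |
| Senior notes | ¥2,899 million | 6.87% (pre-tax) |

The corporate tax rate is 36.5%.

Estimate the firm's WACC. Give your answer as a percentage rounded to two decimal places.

6.68%

Total capital V = 9315 + 467.7 + 2896 + 2899 = 15577.7.
Equity: weight = 9315/15577.7 = 0.5980; cost = 8.37%.
Preferred: weight = 467.7/15577.7 = 0.0300; cost = 5.5%.
Subordinated notes: weight = 2896/15577.7 = 0.1859; after-tax cost = 5.93% × (1 − 36.5%) = 3.7655%.
Senior notes: weight = 2899/15577.7 = 0.1861; after-tax cost = 6.87% × (1 − 36.5%) = 4.3624%.
WACC = 0.5980 × 8.3700% + 0.0300 × 5.5000% + 0.1859 × 3.7655% + 0.1861 × 4.3624% = 6.6820%.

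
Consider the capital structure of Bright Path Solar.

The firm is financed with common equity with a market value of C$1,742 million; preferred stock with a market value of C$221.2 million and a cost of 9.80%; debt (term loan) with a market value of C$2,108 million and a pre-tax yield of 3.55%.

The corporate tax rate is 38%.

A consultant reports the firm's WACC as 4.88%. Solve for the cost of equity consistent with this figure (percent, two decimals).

7.50%

Total capital V = 1742 + 221.2 + 2108 = 4071.2.
Equity weight = 1742/4071.2 = 0.4279.
Preferred weight = 221.2/4071.2 = 0.0543.
Term loan weight = 2108/4071.2 = 0.5178.
Debt contribution = 0.5178 × 3.55% × (1 − 38%) = 1.1396%.
Preferred contribution = 0.0543 × 9.8% = 0.5325%.
Required equity contribution = 4.88% − 1.6721% = 3.2079%.
Re = 3.2079% / 0.4279 = 7.4971%.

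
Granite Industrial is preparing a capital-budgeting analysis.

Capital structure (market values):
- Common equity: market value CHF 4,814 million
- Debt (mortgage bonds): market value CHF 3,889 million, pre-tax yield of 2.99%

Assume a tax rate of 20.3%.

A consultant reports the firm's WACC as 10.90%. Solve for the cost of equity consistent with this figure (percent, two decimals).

17.78%

Total capital V = 4814 + 3889 = 8703.
Equity weight = 4814/8703 = 0.5531.
Mortgage bonds weight = 3889/8703 = 0.4469.
Debt contribution = 0.4469 × 2.99% × (1 − 20.3%) = 1.0649%.
Required equity contribution = 10.9% − 1.0649% = 9.8351%.
Re = 9.8351% / 0.5531 = 17.7805%.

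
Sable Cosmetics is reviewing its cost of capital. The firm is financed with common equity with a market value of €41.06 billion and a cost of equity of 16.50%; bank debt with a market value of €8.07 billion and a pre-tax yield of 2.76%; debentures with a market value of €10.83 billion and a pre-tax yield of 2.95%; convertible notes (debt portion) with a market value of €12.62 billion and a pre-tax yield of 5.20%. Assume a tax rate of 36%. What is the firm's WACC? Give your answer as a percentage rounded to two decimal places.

10.39%

Total capital V = 41.06 + 8.07 + 10.83 + 12.62 = 72.58.
Equity: weight = 41.06/72.58 = 0.5657; cost = 16.5%.
Bank debt: weight = 8.07/72.58 = 0.1112; after-tax cost = 2.76% × (1 − 36%) = 1.7664%.
Debentures: weight = 10.83/72.58 = 0.1492; after-tax cost = 2.95% × (1 − 36%) = 1.8880%.
Convertible notes (debt portion): weight = 12.62/72.58 = 0.1739; after-tax cost = 5.2% × (1 − 36%) = 3.3280%.
WACC = 0.5657 × 16.5000% + 0.1112 × 1.7664% + 0.1492 × 1.8880% + 0.1739 × 3.3280% = 10.3912%.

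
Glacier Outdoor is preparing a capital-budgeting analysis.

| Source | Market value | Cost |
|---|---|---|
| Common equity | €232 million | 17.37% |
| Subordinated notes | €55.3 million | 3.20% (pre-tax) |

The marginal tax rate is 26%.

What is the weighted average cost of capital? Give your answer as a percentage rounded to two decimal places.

Total capital V = 232 + 55.3 = 287.3.
Equity: weight = 232/287.3 = 0.8075; cost = 17.37%.
Subordinated notes: weight = 55.3/287.3 = 0.1925; after-tax cost = 3.2% × (1 − 26%) = 2.3680%.
WACC = 0.8075 × 17.3700% + 0.1925 × 2.3680% = 14.4824%.

14.48%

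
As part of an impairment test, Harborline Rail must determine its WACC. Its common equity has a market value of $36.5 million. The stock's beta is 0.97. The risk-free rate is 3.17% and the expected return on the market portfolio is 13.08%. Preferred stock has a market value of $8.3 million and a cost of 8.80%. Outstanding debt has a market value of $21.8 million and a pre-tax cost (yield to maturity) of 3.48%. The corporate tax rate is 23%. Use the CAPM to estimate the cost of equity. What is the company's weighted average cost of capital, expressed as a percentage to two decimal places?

8.98%

Market risk premium = 13.08% − 3.17% = 9.91%.
Cost of equity via CAPM: Re = 3.17% + 0.97 × 9.91% = 12.7827%.
Total capital V = 36.5 + 8.3 + 21.8 = 66.6.
Equity: weight = 36.5/66.6 = 0.5480; cost = 12.7827%.
Preferred: weight = 8.3/66.6 = 0.1246; cost = 8.8%.
Debt: weight = 21.8/66.6 = 0.3273; after-tax cost = 3.48% × (1 − 23%) = 2.6796%.
WACC = 0.5480 × 12.7827% + 0.1246 × 8.8000% + 0.3273 × 2.6796% = 8.9793%.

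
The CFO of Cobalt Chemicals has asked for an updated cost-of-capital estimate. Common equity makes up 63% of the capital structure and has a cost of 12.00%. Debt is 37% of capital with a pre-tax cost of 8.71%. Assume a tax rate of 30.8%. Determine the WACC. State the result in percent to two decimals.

After-tax cost of debt = 8.71% × (1 − 30.8%) = 6.0273%.
WACC = 0.630 × 12.0000% + 0.370 × 6.0273% = 9.7901%.

9.79%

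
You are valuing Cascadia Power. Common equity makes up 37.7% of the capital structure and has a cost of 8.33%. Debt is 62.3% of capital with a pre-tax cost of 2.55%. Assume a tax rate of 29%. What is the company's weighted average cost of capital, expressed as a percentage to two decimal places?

After-tax cost of debt = 2.55% × (1 − 29%) = 1.8105%.
WACC = 0.377 × 8.3300% + 0.623 × 1.8105% = 4.2684%.

4.27%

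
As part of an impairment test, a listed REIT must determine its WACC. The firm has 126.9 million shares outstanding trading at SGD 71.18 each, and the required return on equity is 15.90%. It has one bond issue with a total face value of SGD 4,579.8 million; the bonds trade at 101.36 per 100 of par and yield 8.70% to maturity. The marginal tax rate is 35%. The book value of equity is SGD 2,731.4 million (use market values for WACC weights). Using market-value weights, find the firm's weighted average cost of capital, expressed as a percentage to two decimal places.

12.42%

Market value of equity E = 71.18 × 126.9m = 9032.742m. Market value of debt D = 4579.8m × 101.36/100 = 4642.08528m.
Total capital V = 9032.742 + 4642.08528 = 13674.82728.
Equity: weight = 9032.742/13674.82728 = 0.6605; cost = 15.9%.
Bonds outstanding: weight = 4642.08528/13674.82728 = 0.3395; after-tax cost = 8.7% × (1 − 35%) = 5.6550%.
WACC = 0.6605 × 15.9000% + 0.3395 × 5.6550% = 12.4222%.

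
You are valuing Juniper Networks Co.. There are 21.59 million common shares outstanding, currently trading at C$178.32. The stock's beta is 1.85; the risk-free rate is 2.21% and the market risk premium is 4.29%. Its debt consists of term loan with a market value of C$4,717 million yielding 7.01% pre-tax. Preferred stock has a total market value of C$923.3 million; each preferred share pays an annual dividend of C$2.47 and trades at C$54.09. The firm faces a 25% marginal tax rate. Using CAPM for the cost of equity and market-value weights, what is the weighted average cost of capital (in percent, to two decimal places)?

Cost of equity via CAPM: Re = 2.21% + 1.85 × 4.29% = 10.1465%.
Cost of preferred: Rp = 2.47 / 54.09 = 4.5665%.
Market value of equity E = 178.32 × 21.59m = 3849.9288m.
Total capital V = 3849.9288 + 923.3 + 4717 = 9490.2288.
Equity: weight = 3849.9288/9490.2288 = 0.4057; cost = 10.1465%.
Preferred: weight = 923.3/9490.2288 = 0.0973; cost = 4.5665%.
Term loan: weight = 4717/9490.2288 = 0.4970; after-tax cost = 7.01% × (1 − 25%) = 5.2575%.
WACC = 0.4057 × 10.1465% + 0.0973 × 4.5665% + 0.4970 × 5.2575% = 7.1736%.

7.17%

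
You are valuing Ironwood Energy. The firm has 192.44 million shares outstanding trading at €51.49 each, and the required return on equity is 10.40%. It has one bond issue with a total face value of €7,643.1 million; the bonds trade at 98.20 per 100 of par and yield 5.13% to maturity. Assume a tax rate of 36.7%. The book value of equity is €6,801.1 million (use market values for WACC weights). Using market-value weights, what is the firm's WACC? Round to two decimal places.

7.32%

Market value of equity E = 51.49 × 192.44m = 9908.7356m. Market value of debt D = 7643.1m × 98.2/100 = 7505.5242m.
Total capital V = 9908.7356 + 7505.5242 = 17414.2598.
Equity: weight = 9908.7356/17414.2598 = 0.5690; cost = 10.4%.
Bonds outstanding: weight = 7505.5242/17414.2598 = 0.4310; after-tax cost = 5.13% × (1 − 36.7%) = 3.2473%.
WACC = 0.5690 × 10.4000% + 0.4310 × 3.2473% = 7.3172%.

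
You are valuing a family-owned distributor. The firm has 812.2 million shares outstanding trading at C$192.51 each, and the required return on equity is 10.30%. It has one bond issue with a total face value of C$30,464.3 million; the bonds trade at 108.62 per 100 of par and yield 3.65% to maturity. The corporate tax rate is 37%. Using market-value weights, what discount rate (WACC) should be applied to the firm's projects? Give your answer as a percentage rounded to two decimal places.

Market value of equity E = 192.51 × 812.2m = 156356.622m. Market value of debt D = 30464.3m × 108.62/100 = 33090.32266m.
Total capital V = 156356.622 + 33090.32266 = 189446.94466.
Equity: weight = 156356.622/189446.94466 = 0.8253; cost = 10.3%.
Bonds outstanding: weight = 33090.32266/189446.94466 = 0.1747; after-tax cost = 3.65% × (1 − 37%) = 2.2995%.
WACC = 0.8253 × 10.3000% + 0.1747 × 2.2995% = 8.9026%.

8.90%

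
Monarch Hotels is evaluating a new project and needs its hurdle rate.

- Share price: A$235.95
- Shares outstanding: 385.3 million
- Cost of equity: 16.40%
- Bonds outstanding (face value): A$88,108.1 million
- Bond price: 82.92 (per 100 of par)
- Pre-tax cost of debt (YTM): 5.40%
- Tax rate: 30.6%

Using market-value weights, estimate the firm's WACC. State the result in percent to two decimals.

Market value of equity E = 235.95 × 385.3m = 90911.535m. Market value of debt D = 88108.1m × 82.92/100 = 73059.23652m.
Total capital V = 90911.535 + 73059.23652 = 163970.77152.
Equity: weight = 90911.535/163970.77152 = 0.5544; cost = 16.4%.
Bonds outstanding: weight = 73059.23652/163970.77152 = 0.4456; after-tax cost = 5.4% × (1 − 30.6%) = 3.7476%.
WACC = 0.5544 × 16.4000% + 0.4456 × 3.7476% = 10.7626%.

10.76%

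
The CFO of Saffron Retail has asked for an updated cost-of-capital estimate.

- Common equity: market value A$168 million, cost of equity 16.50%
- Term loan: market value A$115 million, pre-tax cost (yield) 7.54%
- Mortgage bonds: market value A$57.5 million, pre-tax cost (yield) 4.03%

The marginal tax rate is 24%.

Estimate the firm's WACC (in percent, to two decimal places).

10.59%

Total capital V = 168 + 115 + 57.5 = 340.5.
Equity: weight = 168/340.5 = 0.4934; cost = 16.5%.
Term loan: weight = 115/340.5 = 0.3377; after-tax cost = 7.54% × (1 − 24%) = 5.7304%.
Mortgage bonds: weight = 57.5/340.5 = 0.1689; after-tax cost = 4.03% × (1 − 24%) = 3.0628%.
WACC = 0.4934 × 16.5000% + 0.3377 × 5.7304% + 0.1689 × 3.0628% = 10.5936%.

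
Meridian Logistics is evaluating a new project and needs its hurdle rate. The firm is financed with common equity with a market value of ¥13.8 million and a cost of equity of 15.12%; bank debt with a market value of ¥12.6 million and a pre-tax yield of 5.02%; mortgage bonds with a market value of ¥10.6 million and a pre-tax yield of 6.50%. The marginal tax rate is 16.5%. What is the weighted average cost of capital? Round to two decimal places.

8.62%

Total capital V = 13.8 + 12.6 + 10.6 = 37.
Equity: weight = 13.8/37 = 0.3730; cost = 15.12%.
Bank debt: weight = 12.6/37 = 0.3405; after-tax cost = 5.02% × (1 − 16.5%) = 4.1917%.
Mortgage bonds: weight = 10.6/37 = 0.2865; after-tax cost = 6.5% × (1 − 16.5%) = 5.4275%.
WACC = 0.3730 × 15.1200% + 0.3405 × 4.1917% + 0.2865 × 5.4275% = 8.6217%.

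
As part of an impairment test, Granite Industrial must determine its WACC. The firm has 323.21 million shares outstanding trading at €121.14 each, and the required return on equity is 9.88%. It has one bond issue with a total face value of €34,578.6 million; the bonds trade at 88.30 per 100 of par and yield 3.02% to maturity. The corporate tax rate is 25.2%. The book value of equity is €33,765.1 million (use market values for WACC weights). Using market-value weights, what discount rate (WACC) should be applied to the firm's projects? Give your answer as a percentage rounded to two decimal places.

6.54%

Market value of equity E = 121.14 × 323.21m = 39153.6594m. Market value of debt D = 34578.6m × 88.3/100 = 30532.9038m.
Total capital V = 39153.6594 + 30532.9038 = 69686.5632.
Equity: weight = 39153.6594/69686.5632 = 0.5619; cost = 9.88%.
Bonds outstanding: weight = 30532.9038/69686.5632 = 0.4381; after-tax cost = 3.02% × (1 − 25.2%) = 2.2590%.
WACC = 0.5619 × 9.8800% + 0.4381 × 2.2590% = 6.5409%.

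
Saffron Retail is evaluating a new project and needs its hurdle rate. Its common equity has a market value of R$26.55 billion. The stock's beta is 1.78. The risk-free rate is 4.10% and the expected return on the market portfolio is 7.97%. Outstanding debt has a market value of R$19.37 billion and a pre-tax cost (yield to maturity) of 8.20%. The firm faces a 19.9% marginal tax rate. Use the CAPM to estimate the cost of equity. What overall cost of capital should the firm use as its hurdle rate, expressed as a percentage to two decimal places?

Market risk premium = 7.97% − 4.1% = 3.87%.
Cost of equity via CAPM: Re = 4.1% + 1.78 × 3.87% = 10.9886%.
Total capital V = 26.55 + 19.37 = 45.92.
Equity: weight = 26.55/45.92 = 0.5782; cost = 10.9886%.
Debt: weight = 19.37/45.92 = 0.4218; after-tax cost = 8.2% × (1 − 19.9%) = 6.5682%.
WACC = 0.5782 × 10.9886% + 0.4218 × 6.5682% = 9.1240%.

9.12%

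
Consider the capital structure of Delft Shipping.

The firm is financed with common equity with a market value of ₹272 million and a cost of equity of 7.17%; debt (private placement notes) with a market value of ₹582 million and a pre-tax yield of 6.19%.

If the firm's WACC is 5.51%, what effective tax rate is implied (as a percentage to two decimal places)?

23.52%

Total capital V = 272 + 582 = 854.
Equity weight = 272/854 = 0.3185.
Private placement notes weight = 582/854 = 0.6815.
Equity contribution = 0.3185 × 7.17% = 2.2837%.
Debt contribution must be 5.51% − 2.2837% = 3.2263%.
0.6815 × 6.19% × (1 − T) = 3.2263%  ⇒  (1 − T) = 0.7648.
T = 23.5187%.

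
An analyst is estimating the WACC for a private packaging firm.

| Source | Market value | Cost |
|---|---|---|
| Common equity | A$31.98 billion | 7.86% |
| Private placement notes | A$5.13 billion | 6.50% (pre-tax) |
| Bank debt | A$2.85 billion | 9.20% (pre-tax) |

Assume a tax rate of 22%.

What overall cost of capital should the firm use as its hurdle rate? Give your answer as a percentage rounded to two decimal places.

Total capital V = 31.98 + 5.13 + 2.85 = 39.96.
Equity: weight = 31.98/39.96 = 0.8003; cost = 7.86%.
Private placement notes: weight = 5.13/39.96 = 0.1284; after-tax cost = 6.5% × (1 − 22%) = 5.0700%.
Bank debt: weight = 2.85/39.96 = 0.0713; after-tax cost = 9.2% × (1 − 22%) = 7.1760%.
WACC = 0.8003 × 7.8600% + 0.1284 × 5.0700% + 0.0713 × 7.1760% = 7.4530%.

7.45%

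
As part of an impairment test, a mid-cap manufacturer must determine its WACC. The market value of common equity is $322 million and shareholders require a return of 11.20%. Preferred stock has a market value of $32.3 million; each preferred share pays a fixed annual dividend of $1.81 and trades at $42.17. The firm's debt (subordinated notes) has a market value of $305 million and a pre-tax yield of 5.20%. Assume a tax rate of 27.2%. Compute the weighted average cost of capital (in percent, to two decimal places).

7.43%

Cost of preferred: Rp = 1.81 / 42.17 = 4.2922%.
Total capital V = 322 + 32.3 + 305 = 659.3.
Equity: weight = 322/659.3 = 0.4884; cost = 11.2%.
Preferred: weight = 32.3/659.3 = 0.0490; cost = 4.2922%.
Subordinated notes: weight = 305/659.3 = 0.4626; after-tax cost = 5.2% × (1 − 27.2%) = 3.7856%.
WACC = 0.4884 × 11.2000% + 0.0490 × 4.2922% + 0.4626 × 3.7856% = 7.4316%.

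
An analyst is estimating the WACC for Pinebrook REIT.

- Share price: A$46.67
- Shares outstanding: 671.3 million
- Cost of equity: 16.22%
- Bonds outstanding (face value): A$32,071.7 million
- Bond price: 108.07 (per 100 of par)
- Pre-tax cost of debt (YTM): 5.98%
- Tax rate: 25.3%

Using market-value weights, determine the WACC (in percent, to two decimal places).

10.05%

Market value of equity E = 46.67 × 671.3m = 31329.571m. Market value of debt D = 32071.7m × 108.07/100 = 34659.88619m.
Total capital V = 31329.571 + 34659.88619 = 65989.45719.
Equity: weight = 31329.571/65989.45719 = 0.4748; cost = 16.22%.
Bonds outstanding: weight = 34659.88619/65989.45719 = 0.5252; after-tax cost = 5.98% × (1 − 25.3%) = 4.4671%.
WACC = 0.4748 × 16.2200% + 0.5252 × 4.4671% = 10.0470%.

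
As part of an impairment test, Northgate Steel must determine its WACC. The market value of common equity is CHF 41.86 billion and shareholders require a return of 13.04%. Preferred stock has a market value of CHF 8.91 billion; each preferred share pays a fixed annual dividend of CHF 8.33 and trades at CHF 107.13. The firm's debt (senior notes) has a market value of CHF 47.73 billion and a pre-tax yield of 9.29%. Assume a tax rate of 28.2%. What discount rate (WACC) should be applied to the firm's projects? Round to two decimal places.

9.48%

Cost of preferred: Rp = 8.33 / 107.13 = 7.7756%.
Total capital V = 41.86 + 8.91 + 47.73 = 98.5.
Equity: weight = 41.86/98.5 = 0.4250; cost = 13.04%.
Preferred: weight = 8.91/98.5 = 0.0905; cost = 7.7756%.
Senior notes: weight = 47.73/98.5 = 0.4846; after-tax cost = 9.29% × (1 − 28.2%) = 6.6702%.
WACC = 0.4250 × 13.0400% + 0.0905 × 7.7756% + 0.4846 × 6.6702% = 9.4772%.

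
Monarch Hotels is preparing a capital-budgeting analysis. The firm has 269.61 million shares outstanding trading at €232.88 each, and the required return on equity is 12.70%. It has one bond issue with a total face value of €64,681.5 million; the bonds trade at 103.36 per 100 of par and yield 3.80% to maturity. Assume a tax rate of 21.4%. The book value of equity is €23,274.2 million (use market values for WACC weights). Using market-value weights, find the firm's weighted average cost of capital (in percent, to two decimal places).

7.69%

Market value of equity E = 232.88 × 269.61m = 62786.7768m. Market value of debt D = 64681.5m × 103.36/100 = 66854.7984m.
Total capital V = 62786.7768 + 66854.7984 = 129641.5752.
Equity: weight = 62786.7768/129641.5752 = 0.4843; cost = 12.7%.
Bonds outstanding: weight = 66854.7984/129641.5752 = 0.5157; after-tax cost = 3.8% × (1 − 21.4%) = 2.9868%.
WACC = 0.4843 × 12.7000% + 0.5157 × 2.9868% = 7.6910%.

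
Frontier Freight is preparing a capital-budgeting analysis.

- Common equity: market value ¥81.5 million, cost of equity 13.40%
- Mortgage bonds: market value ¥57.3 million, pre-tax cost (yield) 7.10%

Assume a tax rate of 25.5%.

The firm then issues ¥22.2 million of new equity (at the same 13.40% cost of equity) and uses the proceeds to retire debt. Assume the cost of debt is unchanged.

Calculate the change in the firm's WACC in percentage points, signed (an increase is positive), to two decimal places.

+1.30 pp

Current WACC:
Total capital V = 81.5 + 57.3 = 138.8.
Equity: weight = 81.5/138.8 = 0.5872; cost = 13.4%.
Mortgage bonds: weight = 57.3/138.8 = 0.4128; after-tax cost = 7.1% × (1 − 25.5%) = 5.2895%.
WACC = 0.5872 × 13.4000% + 0.4128 × 5.2895% = 10.0518%.
After the change:
Total capital V = 103.7 + 35.1 = 138.8.
Equity: weight = 103.7/138.8 = 0.7471; cost = 13.4%.
Mortgage bonds: weight = 35.1/138.8 = 0.2529; after-tax cost = 7.1% × (1 − 25.5%) = 5.2895%.
WACC = 0.7471 × 13.4000% + 0.2529 × 5.2895% = 11.3490%.
Change in WACC = 11.3490% − 10.0518% = 1.2972 pp.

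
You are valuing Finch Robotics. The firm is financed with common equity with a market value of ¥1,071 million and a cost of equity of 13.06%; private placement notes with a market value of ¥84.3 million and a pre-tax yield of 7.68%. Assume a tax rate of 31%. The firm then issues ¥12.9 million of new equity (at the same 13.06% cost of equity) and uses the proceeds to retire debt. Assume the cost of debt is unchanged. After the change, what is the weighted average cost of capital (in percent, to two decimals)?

After the change:
Total capital V = 1083.9 + 71.4 = 1155.3.
Equity: weight = 1083.9/1155.3 = 0.9382; cost = 13.06%.
Private placement notes: weight = 71.4/1155.3 = 0.0618; after-tax cost = 7.68% × (1 − 31%) = 5.2992%.
WACC = 0.9382 × 13.0600% + 0.0618 × 5.2992% = 12.5804%.

12.58%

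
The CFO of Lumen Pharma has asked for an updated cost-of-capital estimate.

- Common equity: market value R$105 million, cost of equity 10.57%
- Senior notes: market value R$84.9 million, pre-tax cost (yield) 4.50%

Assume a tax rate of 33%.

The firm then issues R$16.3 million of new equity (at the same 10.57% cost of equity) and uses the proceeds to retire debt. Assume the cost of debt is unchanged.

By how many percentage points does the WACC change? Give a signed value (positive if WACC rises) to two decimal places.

Current WACC:
Total capital V = 105 + 84.9 = 189.9.
Equity: weight = 105/189.9 = 0.5529; cost = 10.57%.
Senior notes: weight = 84.9/189.9 = 0.4471; after-tax cost = 4.5% × (1 − 33%) = 3.0150%.
WACC = 0.5529 × 10.5700% + 0.4471 × 3.0150% = 7.1923%.
After the change:
Total capital V = 121.3 + 68.6 = 189.9.
Equity: weight = 121.3/189.9 = 0.6388; cost = 10.57%.
Senior notes: weight = 68.6/189.9 = 0.3612; after-tax cost = 4.5% × (1 − 33%) = 3.0150%.
WACC = 0.6388 × 10.5700% + 0.3612 × 3.0150% = 7.8408%.
Change in WACC = 7.8408% − 7.1923% = 0.6485 pp.

+0.65 pp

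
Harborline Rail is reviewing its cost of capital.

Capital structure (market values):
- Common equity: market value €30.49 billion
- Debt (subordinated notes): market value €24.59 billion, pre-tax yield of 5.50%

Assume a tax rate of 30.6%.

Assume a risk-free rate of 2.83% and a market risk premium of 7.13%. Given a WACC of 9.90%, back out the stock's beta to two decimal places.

Total capital V = 30.49 + 24.59 = 55.08.
Equity weight = 30.49/55.08 = 0.5536.
Subordinated notes weight = 24.59/55.08 = 0.4464.
Debt contribution = 0.4464 × 5.5% × (1 − 30.6%) = 1.7041%.
Required equity contribution = 9.9% − 1.7041% = 8.1959%  ⇒  Re = 14.8059%.
CAPM: 14.8059% = 2.83% + β × 7.13%  ⇒  β = 1.6796.

1.68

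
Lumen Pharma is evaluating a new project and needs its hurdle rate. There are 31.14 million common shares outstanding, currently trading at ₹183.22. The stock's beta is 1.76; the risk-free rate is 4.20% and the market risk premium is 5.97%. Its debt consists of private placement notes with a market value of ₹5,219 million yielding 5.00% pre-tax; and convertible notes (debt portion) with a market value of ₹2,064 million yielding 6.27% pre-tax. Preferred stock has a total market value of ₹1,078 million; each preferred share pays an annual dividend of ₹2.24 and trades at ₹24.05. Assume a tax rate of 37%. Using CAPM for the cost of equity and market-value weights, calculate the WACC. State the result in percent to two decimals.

8.43%

Cost of equity via CAPM: Re = 4.2% + 1.76 × 5.97% = 14.7072%.
Cost of preferred: Rp = 2.24 / 24.05 = 9.3139%.
Market value of equity E = 183.22 × 31.14m = 5705.4708m.
Total capital V = 5705.4708 + 1078 + 5219 + 2064 = 14066.4708.
Equity: weight = 5705.4708/14066.4708 = 0.4056; cost = 14.7072%.
Preferred: weight = 1078/14066.4708 = 0.0766; cost = 9.3139%.
Private placement notes: weight = 5219/14066.4708 = 0.3710; after-tax cost = 5% × (1 − 37%) = 3.1500%.
Convertible notes (debt portion): weight = 2064/14066.4708 = 0.1467; after-tax cost = 6.27% × (1 − 37%) = 3.9501%.
WACC = 0.4056 × 14.7072% + 0.0766 × 9.3139% + 0.3710 × 3.1500% + 0.1467 × 3.9501% = 8.4275%.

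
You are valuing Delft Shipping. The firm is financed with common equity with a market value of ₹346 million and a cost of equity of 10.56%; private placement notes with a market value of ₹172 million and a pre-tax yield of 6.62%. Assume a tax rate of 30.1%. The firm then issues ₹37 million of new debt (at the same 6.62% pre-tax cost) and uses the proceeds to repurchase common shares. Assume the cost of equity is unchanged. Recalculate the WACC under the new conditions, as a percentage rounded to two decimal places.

8.17%

After the change:
Total capital V = 309 + 209 = 518.
Equity: weight = 309/518 = 0.5965; cost = 10.56%.
Private placement notes: weight = 209/518 = 0.4035; after-tax cost = 6.62% × (1 − 30.1%) = 4.6274%.
WACC = 0.5965 × 10.5600% + 0.4035 × 4.6274% = 8.1663%.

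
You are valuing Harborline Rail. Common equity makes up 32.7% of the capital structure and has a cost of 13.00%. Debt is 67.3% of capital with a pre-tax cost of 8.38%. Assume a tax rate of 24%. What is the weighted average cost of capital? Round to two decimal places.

After-tax cost of debt = 8.38% × (1 − 24%) = 6.3688%.
WACC = 0.327 × 13.0000% + 0.673 × 6.3688% = 8.5372%.

8.54%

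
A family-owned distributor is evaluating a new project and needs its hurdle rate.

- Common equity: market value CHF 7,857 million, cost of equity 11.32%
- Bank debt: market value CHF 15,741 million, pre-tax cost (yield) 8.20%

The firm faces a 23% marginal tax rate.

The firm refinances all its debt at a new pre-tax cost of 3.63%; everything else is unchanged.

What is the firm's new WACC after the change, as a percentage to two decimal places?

After the change:
Total capital V = 7857 + 15741 = 23598.
Equity: weight = 7857/23598 = 0.3330; cost = 11.32%.
Bank debt: weight = 15741/23598 = 0.6670; after-tax cost = 3.63% × (1 − 23%) = 2.7951%.
WACC = 0.3330 × 11.3200% + 0.6670 × 2.7951% = 5.6335%.

5.63%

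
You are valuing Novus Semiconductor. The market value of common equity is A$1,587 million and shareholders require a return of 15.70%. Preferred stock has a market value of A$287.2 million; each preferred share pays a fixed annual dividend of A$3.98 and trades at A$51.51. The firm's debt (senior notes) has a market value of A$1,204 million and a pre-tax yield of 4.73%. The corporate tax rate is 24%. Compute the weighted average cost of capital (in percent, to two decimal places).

Cost of preferred: Rp = 3.98 / 51.51 = 7.7267%.
Total capital V = 1587 + 287.2 + 1204 = 3078.2.
Equity: weight = 1587/3078.2 = 0.5156; cost = 15.7%.
Preferred: weight = 287.2/3078.2 = 0.0933; cost = 7.7267%.
Senior notes: weight = 1204/3078.2 = 0.3911; after-tax cost = 4.73% × (1 − 24%) = 3.5948%.
WACC = 0.5156 × 15.7000% + 0.0933 × 7.7267% + 0.3911 × 3.5948% = 10.2213%.

10.22%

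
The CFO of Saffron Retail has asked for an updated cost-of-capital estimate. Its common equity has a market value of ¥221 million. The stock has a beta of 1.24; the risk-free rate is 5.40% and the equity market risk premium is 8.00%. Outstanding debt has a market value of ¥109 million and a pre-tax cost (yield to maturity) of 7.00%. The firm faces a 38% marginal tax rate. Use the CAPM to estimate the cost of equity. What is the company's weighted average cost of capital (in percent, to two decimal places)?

11.69%

Cost of equity via CAPM: Re = 5.4% + 1.24 × 8.0% = 15.3200%.
Total capital V = 221 + 109 = 330.
Equity: weight = 221/330 = 0.6697; cost = 15.32%.
Debt: weight = 109/330 = 0.3303; after-tax cost = 7% × (1 − 38%) = 4.3400%.
WACC = 0.6697 × 15.3200% + 0.3303 × 4.3400% = 11.6933%.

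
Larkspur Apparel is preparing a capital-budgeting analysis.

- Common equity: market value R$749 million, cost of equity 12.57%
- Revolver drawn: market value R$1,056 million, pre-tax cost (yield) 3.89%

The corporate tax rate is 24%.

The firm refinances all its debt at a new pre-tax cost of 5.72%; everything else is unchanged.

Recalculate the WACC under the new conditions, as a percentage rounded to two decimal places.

7.76%

After the change:
Total capital V = 749 + 1056 = 1805.
Equity: weight = 749/1805 = 0.4150; cost = 12.57%.
Revolver drawn: weight = 1056/1805 = 0.5850; after-tax cost = 5.72% × (1 − 24%) = 4.3472%.
WACC = 0.4150 × 12.5700% + 0.5850 × 4.3472% = 7.7593%.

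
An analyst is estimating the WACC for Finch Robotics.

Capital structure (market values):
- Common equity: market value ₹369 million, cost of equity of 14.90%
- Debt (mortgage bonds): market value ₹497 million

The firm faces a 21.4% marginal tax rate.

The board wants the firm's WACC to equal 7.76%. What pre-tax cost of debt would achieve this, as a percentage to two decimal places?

3.13%

Total capital V = 369 + 497 = 866.
Equity weight = 369/866 = 0.4261.
Mortgage bonds weight = 497/866 = 0.5739.
Equity contribution = 0.4261 × 14.9% = 6.3488%.
Remaining for debt = 7.76% − 6.3488% = 1.4112%.
Rd × (1 − 21.4%) × 0.5739 = 1.4112%  ⇒  Rd = 3.1283%.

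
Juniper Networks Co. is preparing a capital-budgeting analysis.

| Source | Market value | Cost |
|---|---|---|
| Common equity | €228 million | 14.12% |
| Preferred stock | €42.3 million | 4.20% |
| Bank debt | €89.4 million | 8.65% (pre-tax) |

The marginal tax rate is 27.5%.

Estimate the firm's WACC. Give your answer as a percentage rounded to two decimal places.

Total capital V = 228 + 42.3 + 89.4 = 359.7.
Equity: weight = 228/359.7 = 0.6339; cost = 14.12%.
Preferred: weight = 42.3/359.7 = 0.1176; cost = 4.2%.
Bank debt: weight = 89.4/359.7 = 0.2485; after-tax cost = 8.65% × (1 − 27.5%) = 6.2713%.
WACC = 0.6339 × 14.1200% + 0.1176 × 4.2000% + 0.2485 × 6.2713% = 11.0027%.

11.00%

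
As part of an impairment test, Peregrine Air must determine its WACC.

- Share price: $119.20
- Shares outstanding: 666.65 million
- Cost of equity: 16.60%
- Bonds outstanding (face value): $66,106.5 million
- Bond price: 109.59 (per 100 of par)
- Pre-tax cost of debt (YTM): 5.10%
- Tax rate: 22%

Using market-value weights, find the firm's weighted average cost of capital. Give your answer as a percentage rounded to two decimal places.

Market value of equity E = 119.2 × 666.65m = 79464.68m. Market value of debt D = 66106.5m × 109.59/100 = 72446.11335m.
Total capital V = 79464.68 + 72446.11335 = 151910.79335.
Equity: weight = 79464.68/151910.79335 = 0.5231; cost = 16.6%.
Bonds outstanding: weight = 72446.11335/151910.79335 = 0.4769; after-tax cost = 5.1% × (1 − 22%) = 3.9780%.
WACC = 0.5231 × 16.6000% + 0.4769 × 3.9780% = 10.5806%.

10.58%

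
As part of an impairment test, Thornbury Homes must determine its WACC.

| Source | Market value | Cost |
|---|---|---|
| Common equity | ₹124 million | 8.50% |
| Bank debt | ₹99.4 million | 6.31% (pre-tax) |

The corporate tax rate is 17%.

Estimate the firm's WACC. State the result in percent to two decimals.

7.05%

Total capital V = 124 + 99.4 = 223.4.
Equity: weight = 124/223.4 = 0.5551; cost = 8.5%.
Bank debt: weight = 99.4/223.4 = 0.4449; after-tax cost = 6.31% × (1 − 17%) = 5.2373%.
WACC = 0.5551 × 8.5000% + 0.4449 × 5.2373% = 7.0483%.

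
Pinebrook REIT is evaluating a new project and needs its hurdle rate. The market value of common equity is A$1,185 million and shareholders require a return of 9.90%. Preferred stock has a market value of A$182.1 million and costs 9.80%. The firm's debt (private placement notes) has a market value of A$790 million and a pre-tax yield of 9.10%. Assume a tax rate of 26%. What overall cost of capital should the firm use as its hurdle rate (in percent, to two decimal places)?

8.73%

Total capital V = 1185 + 182.1 + 790 = 2157.1.
Equity: weight = 1185/2157.1 = 0.5493; cost = 9.9%.
Preferred: weight = 182.1/2157.1 = 0.0844; cost = 9.8%.
Private placement notes: weight = 790/2157.1 = 0.3662; after-tax cost = 9.1% × (1 − 26%) = 6.7340%.
WACC = 0.5493 × 9.9000% + 0.0844 × 9.8000% + 0.3662 × 6.7340% = 8.7321%.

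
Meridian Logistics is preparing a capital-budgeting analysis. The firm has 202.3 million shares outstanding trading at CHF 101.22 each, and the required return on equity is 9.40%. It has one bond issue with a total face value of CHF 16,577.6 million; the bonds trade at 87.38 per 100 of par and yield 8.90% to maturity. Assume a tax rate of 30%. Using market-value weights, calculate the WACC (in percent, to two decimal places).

Market value of equity E = 101.22 × 202.3m = 20476.806m. Market value of debt D = 16577.6m × 87.38/100 = 14485.50688m.
Total capital V = 20476.806 + 14485.50688 = 34962.31288.
Equity: weight = 20476.806/34962.31288 = 0.5857; cost = 9.4%.
Bonds outstanding: weight = 14485.50688/34962.31288 = 0.4143; after-tax cost = 8.9% × (1 − 30%) = 6.2300%.
WACC = 0.5857 × 9.4000% + 0.4143 × 6.2300% = 8.0866%.

8.09%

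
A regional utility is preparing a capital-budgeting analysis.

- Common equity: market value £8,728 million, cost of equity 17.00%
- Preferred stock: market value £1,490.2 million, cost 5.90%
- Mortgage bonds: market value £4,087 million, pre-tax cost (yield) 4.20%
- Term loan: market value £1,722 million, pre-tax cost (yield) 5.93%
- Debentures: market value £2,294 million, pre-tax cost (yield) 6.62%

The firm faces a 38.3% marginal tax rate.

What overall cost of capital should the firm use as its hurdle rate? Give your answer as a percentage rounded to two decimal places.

Total capital V = 8728 + 1490.2 + 4087 + 1722 + 2294 = 18321.2.
Equity: weight = 8728/18321.2 = 0.4764; cost = 17%.
Preferred: weight = 1490.2/18321.2 = 0.0813; cost = 5.9%.
Mortgage bonds: weight = 4087/18321.2 = 0.2231; after-tax cost = 4.2% × (1 − 38.3%) = 2.5914%.
Term loan: weight = 1722/18321.2 = 0.0940; after-tax cost = 5.93% × (1 − 38.3%) = 3.6588%.
Debentures: weight = 2294/18321.2 = 0.1252; after-tax cost = 6.62% × (1 − 38.3%) = 4.0845%.
WACC = 0.4764 × 17.0000% + 0.0813 × 5.9000% + 0.2231 × 2.5914% + 0.0940 × 3.6588% + 0.1252 × 4.0845% = 10.0119%.

10.01%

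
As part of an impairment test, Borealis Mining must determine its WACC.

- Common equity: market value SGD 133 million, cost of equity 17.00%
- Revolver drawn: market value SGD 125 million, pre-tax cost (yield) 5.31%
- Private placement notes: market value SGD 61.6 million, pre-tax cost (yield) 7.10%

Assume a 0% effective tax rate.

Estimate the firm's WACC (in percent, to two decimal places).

10.52%

Total capital V = 133 + 125 + 61.6 = 319.6.
Equity: weight = 133/319.6 = 0.4161; cost = 17%.
Revolver drawn: weight = 125/319.6 = 0.3911; after-tax cost = 5.31% × (1 − 0%) = 5.3100%.
Private placement notes: weight = 61.6/319.6 = 0.1927; after-tax cost = 7.1% × (1 − 0%) = 7.1000%.
WACC = 0.4161 × 17.0000% + 0.3911 × 5.3100% + 0.1927 × 7.1000% = 10.5197%.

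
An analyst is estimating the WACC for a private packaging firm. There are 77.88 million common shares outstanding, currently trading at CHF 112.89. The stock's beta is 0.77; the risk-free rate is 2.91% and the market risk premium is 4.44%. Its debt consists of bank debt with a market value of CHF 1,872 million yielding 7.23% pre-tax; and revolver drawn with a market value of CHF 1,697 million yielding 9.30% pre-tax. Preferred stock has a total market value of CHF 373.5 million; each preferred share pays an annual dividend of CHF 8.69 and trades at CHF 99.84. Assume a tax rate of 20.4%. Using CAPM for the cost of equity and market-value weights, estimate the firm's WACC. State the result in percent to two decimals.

6.46%

Cost of equity via CAPM: Re = 2.91% + 0.77 × 4.44% = 6.3288%.
Cost of preferred: Rp = 8.69 / 99.84 = 8.7039%.
Market value of equity E = 112.89 × 77.88m = 8791.8732m.
Total capital V = 8791.8732 + 373.5 + 1872 + 1697 = 12734.3732.
Equity: weight = 8791.8732/12734.3732 = 0.6904; cost = 6.3288%.
Preferred: weight = 373.5/12734.3732 = 0.0293; cost = 8.7039%.
Bank debt: weight = 1872/12734.3732 = 0.1470; after-tax cost = 7.23% × (1 − 20.4%) = 5.7551%.
Revolver drawn: weight = 1697/12734.3732 = 0.1333; after-tax cost = 9.3% × (1 − 20.4%) = 7.4028%.
WACC = 0.6904 × 6.3288% + 0.0293 × 8.7039% + 0.1470 × 5.7551% + 0.1333 × 7.4028% = 6.4572%.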